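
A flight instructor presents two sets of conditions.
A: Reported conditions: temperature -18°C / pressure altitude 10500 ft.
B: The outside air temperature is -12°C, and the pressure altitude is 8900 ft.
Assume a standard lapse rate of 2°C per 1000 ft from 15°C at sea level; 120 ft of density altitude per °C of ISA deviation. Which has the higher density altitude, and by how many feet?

A: ISA temp = -6°C, deviation -12°C, DA = 10500 + 120 × (-12) = 9060 ft.
B: ISA temp = -2.8°C, deviation -9.2°C, DA = 8900 + 120 × (-9.2) = 7796 ft.
A is higher by 9060 − 7796 = 1264 ft.

A by 1264 ft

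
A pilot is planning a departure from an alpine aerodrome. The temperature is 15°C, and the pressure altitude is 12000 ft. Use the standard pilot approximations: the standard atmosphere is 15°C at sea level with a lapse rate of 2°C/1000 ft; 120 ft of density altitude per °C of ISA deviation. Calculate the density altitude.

14880 ft

ISA temperature at 12000 ft = 15 − 2 × (12000/1000) = -9°C.
ISA deviation = 15 − (-9) = +24°C.
Density altitude = 12000 + 120 × (24) = 12000 + (+2880) = 14880 ft.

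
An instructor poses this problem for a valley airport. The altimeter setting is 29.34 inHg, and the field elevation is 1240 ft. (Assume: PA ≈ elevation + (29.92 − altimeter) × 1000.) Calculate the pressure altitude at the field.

Pressure correction = (29.92 − 29.34) × 1000 = +580 ft.
Pressure altitude = 1240 + (+580) = 1820 ft.

1820 ft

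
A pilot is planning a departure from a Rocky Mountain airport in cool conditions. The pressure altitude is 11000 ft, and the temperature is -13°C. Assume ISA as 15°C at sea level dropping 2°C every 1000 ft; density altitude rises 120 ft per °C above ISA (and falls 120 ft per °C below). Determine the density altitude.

10280 ft

ISA temperature at 11000 ft = 15 − 2 × (11000/1000) = -7°C.
ISA deviation = -13 − (-7) = -6°C.
Density altitude = 11000 + 120 × (-6) = 11000 + (-720) = 10280 ft.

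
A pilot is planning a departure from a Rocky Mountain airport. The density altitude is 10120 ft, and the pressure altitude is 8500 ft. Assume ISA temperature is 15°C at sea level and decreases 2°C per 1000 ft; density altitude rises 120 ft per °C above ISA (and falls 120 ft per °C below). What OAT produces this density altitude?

11.5°C

Density altitude − pressure altitude = 10120 − 8500 = +1620 ft.
At 120 ft/°C that is an ISA deviation of 1620/120 = +13.5°C.
ISA temperature at 8500 ft = 15 − 2 × (8500/1000) = -2°C.
OAT = ISA + deviation = -2 + (+13.5) = 11.5°C.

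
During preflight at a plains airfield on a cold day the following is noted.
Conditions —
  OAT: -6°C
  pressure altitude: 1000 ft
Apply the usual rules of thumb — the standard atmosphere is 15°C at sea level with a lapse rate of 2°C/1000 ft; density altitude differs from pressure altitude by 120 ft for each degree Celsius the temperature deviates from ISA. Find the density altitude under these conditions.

-1280 ft

ISA temperature at 1000 ft = 15 − 2 × (1000/1000) = 13°C.
ISA deviation = -6 − 13 = -19°C.
Density altitude = 1000 + 120 × (-19) = 1000 + (-2280) = -1280 ft.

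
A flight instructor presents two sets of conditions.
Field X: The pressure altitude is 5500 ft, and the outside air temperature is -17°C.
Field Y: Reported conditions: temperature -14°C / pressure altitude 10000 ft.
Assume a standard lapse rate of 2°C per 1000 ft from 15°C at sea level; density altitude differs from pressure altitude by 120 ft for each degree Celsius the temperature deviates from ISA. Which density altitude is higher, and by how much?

Field X: ISA temp = 4°C, deviation -21°C, DA = 5500 + 120 × (-21) = 2980 ft.
Field Y: ISA temp = -5°C, deviation -9°C, DA = 10000 + 120 × (-9) = 8920 ft.
Field Y is higher by 8920 − 2980 = 5940 ft.

Field Y by 5940 ft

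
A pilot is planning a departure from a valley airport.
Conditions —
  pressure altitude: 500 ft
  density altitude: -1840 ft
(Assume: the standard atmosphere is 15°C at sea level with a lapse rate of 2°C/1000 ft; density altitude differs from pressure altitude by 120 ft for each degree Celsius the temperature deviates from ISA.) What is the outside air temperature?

-5.5°C

Density altitude − pressure altitude = -1840 − 500 = -2340 ft.
At 120 ft/°C that is an ISA deviation of -2340/120 = -19.5°C.
ISA temperature at 500 ft = 15 − 2 × (500/1000) = 14°C.
OAT = ISA + deviation = 14 + (-19.5) = -5.5°C.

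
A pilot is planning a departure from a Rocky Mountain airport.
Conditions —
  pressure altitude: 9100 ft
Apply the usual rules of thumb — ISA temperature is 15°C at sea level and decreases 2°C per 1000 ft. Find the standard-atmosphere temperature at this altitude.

ISA temperature = 15 − 2 × (9100/1000) = 15 − 18.2 = -3.2°C.

-3.2°C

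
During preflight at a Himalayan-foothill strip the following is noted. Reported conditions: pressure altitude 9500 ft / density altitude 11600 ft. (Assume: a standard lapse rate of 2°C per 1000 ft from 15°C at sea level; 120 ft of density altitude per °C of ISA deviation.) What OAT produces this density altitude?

Density altitude − pressure altitude = 11600 − 9500 = +2100 ft.
At 120 ft/°C that is an ISA deviation of 2100/120 = +17.5°C.
ISA temperature at 9500 ft = 15 − 2 × (9500/1000) = -4°C.
OAT = ISA + deviation = -4 + (+17.5) = 13.5°C.

13.5°C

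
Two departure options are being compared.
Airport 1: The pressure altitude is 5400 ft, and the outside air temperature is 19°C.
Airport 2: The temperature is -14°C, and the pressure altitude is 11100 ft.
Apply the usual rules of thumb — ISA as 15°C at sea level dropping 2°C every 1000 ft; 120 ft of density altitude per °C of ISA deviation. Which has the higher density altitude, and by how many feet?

Airport 1: ISA temp = 4.2°C, deviation +14.8°C, DA = 5400 + 120 × 14.8 = 7176 ft.
Airport 2: ISA temp = -7.2°C, deviation -6.8°C, DA = 11100 + 120 × (-6.8) = 10284 ft.
Airport 2 is higher by 10284 − 7176 = 3108 ft.

Airport 2 by 3108 ft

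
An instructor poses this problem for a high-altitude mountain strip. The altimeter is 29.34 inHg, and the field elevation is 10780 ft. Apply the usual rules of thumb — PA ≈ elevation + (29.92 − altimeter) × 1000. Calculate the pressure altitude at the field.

11360 ft

Pressure correction = (29.92 − 29.34) × 1000 = +580 ft.
Pressure altitude = 10780 + (+580) = 11360 ft.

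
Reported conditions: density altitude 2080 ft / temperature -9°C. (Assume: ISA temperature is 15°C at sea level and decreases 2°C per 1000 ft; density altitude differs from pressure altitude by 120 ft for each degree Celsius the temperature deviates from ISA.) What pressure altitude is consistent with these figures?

4000 ft

DA = PA + 120 × (OAT − (15 − 2·PA/1000)) = PA + 120·OAT − 1800 + 0.24·PA = 1.24·PA + 120·OAT − 1800.
So 1.24·PA = 2080 − 120 × (-9) + 1800 = 4960.
PA = 4960 / 1.24 = 4000 ft.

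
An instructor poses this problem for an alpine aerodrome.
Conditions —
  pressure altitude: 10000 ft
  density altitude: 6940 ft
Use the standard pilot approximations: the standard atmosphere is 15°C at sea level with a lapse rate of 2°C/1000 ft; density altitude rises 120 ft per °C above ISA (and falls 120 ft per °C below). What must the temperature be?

-30.5°C

Density altitude − pressure altitude = 6940 − 10000 = -3060 ft.
At 120 ft/°C that is an ISA deviation of -3060/120 = -25.5°C.
ISA temperature at 10000 ft = 15 − 2 × (10000/1000) = -5°C.
OAT = ISA + deviation = -5 + (-25.5) = -30.5°C.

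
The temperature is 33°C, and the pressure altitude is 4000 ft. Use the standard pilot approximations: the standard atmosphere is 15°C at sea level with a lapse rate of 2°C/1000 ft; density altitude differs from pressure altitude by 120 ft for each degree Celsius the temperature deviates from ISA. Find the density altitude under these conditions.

7120 ft

ISA temperature at 4000 ft = 15 − 2 × (4000/1000) = 7°C.
ISA deviation = 33 − 7 = +26°C.
Density altitude = 4000 + 120 × (26) = 4000 + (+3120) = 7120 ft.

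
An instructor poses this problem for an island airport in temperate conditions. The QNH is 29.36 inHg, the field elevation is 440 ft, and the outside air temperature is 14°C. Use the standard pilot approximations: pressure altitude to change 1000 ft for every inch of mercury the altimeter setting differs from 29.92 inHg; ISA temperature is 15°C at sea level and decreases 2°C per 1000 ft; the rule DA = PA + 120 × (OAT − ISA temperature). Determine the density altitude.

Pressure altitude = 440 + (29.92 − 29.36) × 1000 = 440 + (+560) = 1000 ft.
ISA temperature at 1000 ft = 15 − 2 × (1000/1000) = 13°C.
ISA deviation = 14 − 13 = +1°C.
Density altitude = 1000 + 120 × (1) = 1120 ft.

1120 ft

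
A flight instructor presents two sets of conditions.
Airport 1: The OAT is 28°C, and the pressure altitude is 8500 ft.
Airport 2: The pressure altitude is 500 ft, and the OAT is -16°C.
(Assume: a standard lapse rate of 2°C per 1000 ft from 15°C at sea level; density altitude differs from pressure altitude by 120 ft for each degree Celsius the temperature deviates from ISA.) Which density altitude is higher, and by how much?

Airport 1 by 15200 ft

Airport 1: ISA temp = -2°C, deviation +30°C, DA = 8500 + 120 × 30 = 12100 ft.
Airport 2: ISA temp = 14°C, deviation -30°C, DA = 500 + 120 × (-30) = -3100 ft.
Airport 1 is higher by 12100 − (-3100) = 15200 ft.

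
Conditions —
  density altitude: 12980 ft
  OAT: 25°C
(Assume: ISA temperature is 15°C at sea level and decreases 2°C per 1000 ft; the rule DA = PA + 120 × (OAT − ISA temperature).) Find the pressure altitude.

9500 ft

DA = PA + 120 × (OAT − (15 − 2·PA/1000)) = PA + 120·OAT − 1800 + 0.24·PA = 1.24·PA + 120·OAT − 1800.
So 1.24·PA = 12980 − 120 × 25 + 1800 = 11780.
PA = 11780 / 1.24 = 9500 ft.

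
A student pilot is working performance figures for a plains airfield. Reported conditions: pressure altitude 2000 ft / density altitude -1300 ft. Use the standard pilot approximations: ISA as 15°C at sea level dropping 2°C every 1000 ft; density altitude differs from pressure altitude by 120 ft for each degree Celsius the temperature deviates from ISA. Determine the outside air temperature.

-16.5°C

Density altitude − pressure altitude = -1300 − 2000 = -3300 ft.
At 120 ft/°C that is an ISA deviation of -3300/120 = -27.5°C.
ISA temperature at 2000 ft = 15 − 2 × (2000/1000) = 11°C.
OAT = ISA + deviation = 11 + (-27.5) = -16.5°C.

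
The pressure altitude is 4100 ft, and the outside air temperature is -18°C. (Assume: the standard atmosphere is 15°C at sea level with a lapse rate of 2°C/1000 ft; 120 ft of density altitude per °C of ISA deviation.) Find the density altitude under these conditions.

ISA temperature at 4100 ft = 15 − 2 × (4100/1000) = 6.8°C.
ISA deviation = -18 − 6.8 = -24.8°C.
Density altitude = 4100 + 120 × (-24.8) = 4100 + (-2976) = 1124 ft.

1124 ft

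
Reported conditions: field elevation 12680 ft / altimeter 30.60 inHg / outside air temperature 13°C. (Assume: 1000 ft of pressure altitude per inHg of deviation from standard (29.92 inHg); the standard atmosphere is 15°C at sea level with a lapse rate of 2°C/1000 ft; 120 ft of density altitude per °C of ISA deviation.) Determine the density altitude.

14640 ft

Pressure altitude = 12680 + (29.92 − 30.60) × 1000 = 12680 + (-680) = 12000 ft.
ISA temperature at 12000 ft = 15 − 2 × (12000/1000) = -9°C.
ISA deviation = 13 − (-9) = +22°C.
Density altitude = 12000 + 120 × (22) = 14640 ft.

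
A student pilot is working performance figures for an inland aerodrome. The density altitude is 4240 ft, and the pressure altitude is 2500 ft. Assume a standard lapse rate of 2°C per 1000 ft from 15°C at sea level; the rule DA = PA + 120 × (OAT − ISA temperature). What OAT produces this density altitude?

24.5°C

Density altitude − pressure altitude = 4240 − 2500 = +1740 ft.
At 120 ft/°C that is an ISA deviation of 1740/120 = +14.5°C.
ISA temperature at 2500 ft = 15 − 2 × (2500/1000) = 10°C.
OAT = ISA + deviation = 10 + (+14.5) = 24.5°C.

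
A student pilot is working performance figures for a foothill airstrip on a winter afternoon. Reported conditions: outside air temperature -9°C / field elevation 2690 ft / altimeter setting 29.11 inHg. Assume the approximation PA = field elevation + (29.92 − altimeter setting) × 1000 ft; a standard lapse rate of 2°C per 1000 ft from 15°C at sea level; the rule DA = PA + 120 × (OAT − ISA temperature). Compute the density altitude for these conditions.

1460 ft

Pressure altitude = 2690 + (29.92 − 29.11) × 1000 = 2690 + (+810) = 3500 ft.
ISA temperature at 3500 ft = 15 − 2 × (3500/1000) = 8°C.
ISA deviation = -9 − 8 = -17°C.
Density altitude = 3500 + 120 × (-17) = 1460 ft.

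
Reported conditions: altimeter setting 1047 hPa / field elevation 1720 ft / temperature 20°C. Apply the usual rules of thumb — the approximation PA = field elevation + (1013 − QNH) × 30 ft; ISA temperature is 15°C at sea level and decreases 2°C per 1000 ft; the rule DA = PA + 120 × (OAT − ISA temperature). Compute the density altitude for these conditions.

Pressure altitude = 1720 + (1013 − 1047) × 30 = 1720 + (-1020) = 700 ft.
ISA temperature at 700 ft = 15 − 2 × (700/1000) = 13.6°C.
ISA deviation = 20 − 13.6 = +6.4°C.
Density altitude = 700 + 120 × (6.4) = 1468 ft.

1468 ft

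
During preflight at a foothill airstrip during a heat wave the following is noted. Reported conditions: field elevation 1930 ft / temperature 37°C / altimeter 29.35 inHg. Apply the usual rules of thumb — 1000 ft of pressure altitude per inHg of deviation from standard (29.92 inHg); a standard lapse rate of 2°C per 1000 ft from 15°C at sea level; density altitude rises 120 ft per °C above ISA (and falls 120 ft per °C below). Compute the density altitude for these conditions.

Pressure altitude = 1930 + (29.92 − 29.35) × 1000 = 1930 + (+570) = 2500 ft.
ISA temperature at 2500 ft = 15 − 2 × (2500/1000) = 10°C.
ISA deviation = 37 − 10 = +27°C.
Density altitude = 2500 + 120 × (27) = 5740 ft.

5740 ft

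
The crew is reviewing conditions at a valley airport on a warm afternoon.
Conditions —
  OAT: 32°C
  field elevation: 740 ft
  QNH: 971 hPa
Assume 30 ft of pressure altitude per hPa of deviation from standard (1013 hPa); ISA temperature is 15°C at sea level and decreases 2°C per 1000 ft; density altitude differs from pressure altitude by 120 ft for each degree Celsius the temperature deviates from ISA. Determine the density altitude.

Pressure altitude = 740 + (1013 − 971) × 30 = 740 + (+1260) = 2000 ft.
ISA temperature at 2000 ft = 15 − 2 × (2000/1000) = 11°C.
ISA deviation = 32 − 11 = +21°C.
Density altitude = 2000 + 120 × (21) = 4520 ft.

4520 ft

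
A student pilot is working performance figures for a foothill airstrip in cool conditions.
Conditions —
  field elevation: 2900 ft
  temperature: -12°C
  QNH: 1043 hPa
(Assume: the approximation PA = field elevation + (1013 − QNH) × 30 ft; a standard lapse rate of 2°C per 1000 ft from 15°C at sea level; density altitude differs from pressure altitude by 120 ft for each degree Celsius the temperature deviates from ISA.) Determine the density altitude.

Pressure altitude = 2900 + (1013 − 1043) × 30 = 2900 + (-900) = 2000 ft.
ISA temperature at 2000 ft = 15 − 2 × (2000/1000) = 11°C.
ISA deviation = -12 − 11 = -23°C.
Density altitude = 2000 + 120 × (-23) = -760 ft.

-760 ft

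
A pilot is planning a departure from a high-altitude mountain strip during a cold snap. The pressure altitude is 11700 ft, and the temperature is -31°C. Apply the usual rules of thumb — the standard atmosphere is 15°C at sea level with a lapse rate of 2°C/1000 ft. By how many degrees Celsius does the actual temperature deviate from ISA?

ISA temperature at 11700 ft = 15 − 2 × (11700/1000) = -8.4°C.
Deviation = OAT − ISA = -31 − (-8.4) = -22.6°C.

ISA-22.6°C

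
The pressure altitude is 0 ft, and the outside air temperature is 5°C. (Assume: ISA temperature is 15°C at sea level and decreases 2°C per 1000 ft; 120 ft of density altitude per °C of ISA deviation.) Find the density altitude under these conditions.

-1200 ft

ISA temperature at 0 ft = 15 − 2 × (0/1000) = 15°C.
ISA deviation = 5 − 15 = -10°C.
Density altitude = 0 + 120 × (-10) = 0 + (-1200) = -1200 ft.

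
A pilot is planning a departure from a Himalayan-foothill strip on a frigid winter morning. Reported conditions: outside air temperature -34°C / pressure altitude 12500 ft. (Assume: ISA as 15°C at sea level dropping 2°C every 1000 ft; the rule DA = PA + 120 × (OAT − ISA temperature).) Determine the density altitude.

9620 ft

ISA temperature at 12500 ft = 15 − 2 × (12500/1000) = -10°C.
ISA deviation = -34 − (-10) = -24°C.
Density altitude = 12500 + 120 × (-24) = 12500 + (-2880) = 9620 ft.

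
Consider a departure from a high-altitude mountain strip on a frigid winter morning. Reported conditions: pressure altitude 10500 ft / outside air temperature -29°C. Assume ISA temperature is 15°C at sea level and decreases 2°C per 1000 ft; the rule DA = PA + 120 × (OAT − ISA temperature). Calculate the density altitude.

ISA temperature at 10500 ft = 15 − 2 × (10500/1000) = -6°C.
ISA deviation = -29 − (-6) = -23°C.
Density altitude = 10500 + 120 × (-23) = 10500 + (-2760) = 7740 ft.

7740 ft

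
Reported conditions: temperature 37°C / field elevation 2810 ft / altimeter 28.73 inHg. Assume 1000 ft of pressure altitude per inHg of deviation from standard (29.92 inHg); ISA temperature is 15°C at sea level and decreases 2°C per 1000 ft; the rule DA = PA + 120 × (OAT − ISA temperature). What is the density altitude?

7600 ft

Pressure altitude = 2810 + (29.92 − 28.73) × 1000 = 2810 + (+1190) = 4000 ft.
ISA temperature at 4000 ft = 15 − 2 × (4000/1000) = 7°C.
ISA deviation = 37 − 7 = +30°C.
Density altitude = 4000 + 120 × (30) = 7600 ft.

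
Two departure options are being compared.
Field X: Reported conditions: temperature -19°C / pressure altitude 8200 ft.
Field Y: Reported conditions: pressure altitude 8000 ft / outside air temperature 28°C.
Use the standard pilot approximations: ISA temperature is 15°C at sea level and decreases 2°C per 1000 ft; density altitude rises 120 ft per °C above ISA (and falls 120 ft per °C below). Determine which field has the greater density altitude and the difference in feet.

Field X: ISA temp = -1.4°C, deviation -17.6°C, DA = 8200 + 120 × (-17.6) = 6088 ft.
Field Y: ISA temp = -1°C, deviation +29°C, DA = 8000 + 120 × 29 = 11480 ft.
Field Y is higher by 11480 − 6088 = 5392 ft.

Field Y by 5392 ft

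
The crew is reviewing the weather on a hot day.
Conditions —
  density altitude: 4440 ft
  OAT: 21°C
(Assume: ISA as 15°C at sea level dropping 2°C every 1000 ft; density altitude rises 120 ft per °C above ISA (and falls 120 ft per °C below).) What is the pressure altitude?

DA = PA + 120 × (OAT − (15 − 2·PA/1000)) = PA + 120·OAT − 1800 + 0.24·PA = 1.24·PA + 120·OAT − 1800.
So 1.24·PA = 4440 − 120 × 21 + 1800 = 3720.
PA = 3720 / 1.24 = 3000 ft.

3000 ft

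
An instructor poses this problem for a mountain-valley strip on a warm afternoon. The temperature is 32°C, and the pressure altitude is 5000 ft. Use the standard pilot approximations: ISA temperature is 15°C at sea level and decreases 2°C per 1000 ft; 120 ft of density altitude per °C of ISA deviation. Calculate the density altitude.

ISA temperature at 5000 ft = 15 − 2 × (5000/1000) = 5°C.
ISA deviation = 32 − 5 = +27°C.
Density altitude = 5000 + 120 × (27) = 5000 + (+3240) = 8240 ft.

8240 ft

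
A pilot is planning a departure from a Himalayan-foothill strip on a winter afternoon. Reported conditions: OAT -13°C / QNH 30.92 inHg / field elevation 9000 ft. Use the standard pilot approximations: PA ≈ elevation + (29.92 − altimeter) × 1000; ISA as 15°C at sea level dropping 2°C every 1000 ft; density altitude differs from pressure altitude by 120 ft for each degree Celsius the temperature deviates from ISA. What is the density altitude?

6560 ft

Pressure altitude = 9000 + (29.92 − 30.92) × 1000 = 9000 + (-1000) = 8000 ft.
ISA temperature at 8000 ft = 15 − 2 × (8000/1000) = -1°C.
ISA deviation = -13 − (-1) = -12°C.
Density altitude = 8000 + 120 × (-12) = 6560 ft.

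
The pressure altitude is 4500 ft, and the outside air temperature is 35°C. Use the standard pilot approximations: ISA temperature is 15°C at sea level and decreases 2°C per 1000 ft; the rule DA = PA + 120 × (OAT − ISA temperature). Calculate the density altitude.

7980 ft

ISA temperature at 4500 ft = 15 − 2 × (4500/1000) = 6°C.
ISA deviation = 35 − 6 = +29°C.
Density altitude = 4500 + 120 × (29) = 4500 + (+3480) = 7980 ft.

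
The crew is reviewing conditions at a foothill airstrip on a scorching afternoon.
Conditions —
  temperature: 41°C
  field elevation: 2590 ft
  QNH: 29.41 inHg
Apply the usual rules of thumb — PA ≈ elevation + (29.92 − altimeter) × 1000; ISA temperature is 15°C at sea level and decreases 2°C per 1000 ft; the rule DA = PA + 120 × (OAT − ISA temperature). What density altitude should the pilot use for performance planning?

6964 ft

Pressure altitude = 2590 + (29.92 − 29.41) × 1000 = 2590 + (+510) = 3100 ft.
ISA temperature at 3100 ft = 15 − 2 × (3100/1000) = 8.8°C.
ISA deviation = 41 − 8.8 = +32.2°C.
Density altitude = 3100 + 120 × (32.2) = 6964 ft.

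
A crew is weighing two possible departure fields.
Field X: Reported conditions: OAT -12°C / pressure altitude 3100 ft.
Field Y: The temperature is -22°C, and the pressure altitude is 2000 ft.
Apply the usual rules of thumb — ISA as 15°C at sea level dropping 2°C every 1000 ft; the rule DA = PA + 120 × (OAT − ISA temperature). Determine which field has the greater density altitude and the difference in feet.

Field X: ISA temp = 8.8°C, deviation -20.8°C, DA = 3100 + 120 × (-20.8) = 604 ft.
Field Y: ISA temp = 11°C, deviation -33°C, DA = 2000 + 120 × (-33) = -1960 ft.
Field X is higher by 604 − (-1960) = 2564 ft.

Field X by 2564 ft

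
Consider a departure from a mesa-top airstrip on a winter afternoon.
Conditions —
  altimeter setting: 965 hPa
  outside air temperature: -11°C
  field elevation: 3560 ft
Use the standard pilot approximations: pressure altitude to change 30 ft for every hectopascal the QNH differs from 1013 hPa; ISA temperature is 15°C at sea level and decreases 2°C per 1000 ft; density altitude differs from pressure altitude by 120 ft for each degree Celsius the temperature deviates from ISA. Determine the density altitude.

Pressure altitude = 3560 + (1013 − 965) × 30 = 3560 + (+1440) = 5000 ft.
ISA temperature at 5000 ft = 15 − 2 × (5000/1000) = 5°C.
ISA deviation = -11 − 5 = -16°C.
Density altitude = 5000 + 120 × (-16) = 3080 ft.

3080 ft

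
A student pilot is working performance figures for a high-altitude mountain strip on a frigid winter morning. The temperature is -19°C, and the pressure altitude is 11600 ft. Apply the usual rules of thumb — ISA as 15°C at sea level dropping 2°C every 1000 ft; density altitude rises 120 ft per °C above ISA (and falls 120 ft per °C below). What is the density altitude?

10304 ft

ISA temperature at 11600 ft = 15 − 2 × (11600/1000) = -8.2°C.
ISA deviation = -19 − (-8.2) = -10.8°C.
Density altitude = 11600 + 120 × (-10.8) = 11600 + (-1296) = 10304 ft.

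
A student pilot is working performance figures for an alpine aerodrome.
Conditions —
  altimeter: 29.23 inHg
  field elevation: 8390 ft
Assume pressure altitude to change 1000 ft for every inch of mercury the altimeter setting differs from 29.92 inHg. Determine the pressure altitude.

9080 ft

Pressure correction = (29.92 − 29.23) × 1000 = +690 ft.
Pressure altitude = 8390 + (+690) = 9080 ft.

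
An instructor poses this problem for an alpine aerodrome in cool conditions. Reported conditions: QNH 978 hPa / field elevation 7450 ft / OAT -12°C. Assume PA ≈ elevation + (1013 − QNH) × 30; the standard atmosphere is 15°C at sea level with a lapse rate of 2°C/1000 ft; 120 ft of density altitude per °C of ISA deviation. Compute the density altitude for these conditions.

7300 ft

Pressure altitude = 7450 + (1013 − 978) × 30 = 7450 + (+1050) = 8500 ft.
ISA temperature at 8500 ft = 15 − 2 × (8500/1000) = -2°C.
ISA deviation = -12 − (-2) = -10°C.
Density altitude = 8500 + 120 × (-10) = 7300 ft.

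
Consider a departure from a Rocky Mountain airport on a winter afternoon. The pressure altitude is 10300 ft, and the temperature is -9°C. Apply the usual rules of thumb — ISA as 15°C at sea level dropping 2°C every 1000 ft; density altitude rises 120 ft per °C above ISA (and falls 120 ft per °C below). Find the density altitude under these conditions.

9892 ft

ISA temperature at 10300 ft = 15 − 2 × (10300/1000) = -5.6°C.
ISA deviation = -9 − (-5.6) = -3.4°C.
Density altitude = 10300 + 120 × (-3.4) = 10300 + (-408) = 9892 ft.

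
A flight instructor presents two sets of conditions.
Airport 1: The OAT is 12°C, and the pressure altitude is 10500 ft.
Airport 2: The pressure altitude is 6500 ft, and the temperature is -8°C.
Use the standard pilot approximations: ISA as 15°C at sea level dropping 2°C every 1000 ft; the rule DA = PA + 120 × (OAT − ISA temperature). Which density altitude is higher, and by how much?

Airport 1 by 7360 ft

Airport 1: ISA temp = -6°C, deviation +18°C, DA = 10500 + 120 × 18 = 12660 ft.
Airport 2: ISA temp = 2°C, deviation -10°C, DA = 6500 + 120 × (-10) = 5300 ft.
Airport 1 is higher by 12660 − 5300 = 7360 ft.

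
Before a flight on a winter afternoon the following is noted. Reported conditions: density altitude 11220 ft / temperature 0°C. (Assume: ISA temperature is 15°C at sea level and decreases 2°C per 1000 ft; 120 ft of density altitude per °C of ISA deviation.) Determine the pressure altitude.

10500 ft

DA = PA + 120 × (OAT − (15 − 2·PA/1000)) = PA + 120·OAT − 1800 + 0.24·PA = 1.24·PA + 120·OAT − 1800.
So 1.24·PA = 11220 − 120 × 0 + 1800 = 13020.
PA = 13020 / 1.24 = 10500 ft.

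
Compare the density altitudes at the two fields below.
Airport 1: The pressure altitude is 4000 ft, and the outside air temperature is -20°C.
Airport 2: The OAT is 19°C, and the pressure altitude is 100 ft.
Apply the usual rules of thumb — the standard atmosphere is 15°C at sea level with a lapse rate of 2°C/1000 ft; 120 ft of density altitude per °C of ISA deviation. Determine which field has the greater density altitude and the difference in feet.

Airport 1 by 156 ft

Airport 1: ISA temp = 7°C, deviation -27°C, DA = 4000 + 120 × (-27) = 760 ft.
Airport 2: ISA temp = 14.8°C, deviation +4.2°C, DA = 100 + 120 × 4.2 = 604 ft.
Airport 1 is higher by 760 − 604 = 156 ft.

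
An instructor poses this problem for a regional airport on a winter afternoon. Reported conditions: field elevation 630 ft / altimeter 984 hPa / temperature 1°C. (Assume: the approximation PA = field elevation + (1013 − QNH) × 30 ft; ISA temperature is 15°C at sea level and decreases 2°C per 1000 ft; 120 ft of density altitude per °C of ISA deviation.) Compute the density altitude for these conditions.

Pressure altitude = 630 + (1013 − 984) × 30 = 630 + (+870) = 1500 ft.
ISA temperature at 1500 ft = 15 − 2 × (1500/1000) = 12°C.
ISA deviation = 1 − 12 = -11°C.
Density altitude = 1500 + 120 × (-11) = 180 ft.

180 ft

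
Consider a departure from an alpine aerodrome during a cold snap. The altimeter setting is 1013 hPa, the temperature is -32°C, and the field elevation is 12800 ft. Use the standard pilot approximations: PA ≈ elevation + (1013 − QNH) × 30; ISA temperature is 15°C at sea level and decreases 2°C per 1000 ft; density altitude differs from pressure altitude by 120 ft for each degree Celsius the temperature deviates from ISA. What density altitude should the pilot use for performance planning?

10232 ft

Pressure altitude = 12800 + (1013 − 1013) × 30 = 12800 + (0) = 12800 ft.
ISA temperature at 12800 ft = 15 − 2 × (12800/1000) = -10.6°C.
ISA deviation = -32 − (-10.6) = -21.4°C.
Density altitude = 12800 + 120 × (-21.4) = 10232 ft.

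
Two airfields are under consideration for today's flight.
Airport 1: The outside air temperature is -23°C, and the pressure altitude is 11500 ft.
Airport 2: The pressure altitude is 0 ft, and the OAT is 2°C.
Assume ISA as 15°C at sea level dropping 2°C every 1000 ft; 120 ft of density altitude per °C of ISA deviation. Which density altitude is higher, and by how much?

Airport 1 by 11260 ft

Airport 1: ISA temp = -8°C, deviation -15°C, DA = 11500 + 120 × (-15) = 9700 ft.
Airport 2: ISA temp = 15°C, deviation -13°C, DA = 0 + 120 × (-13) = -1560 ft.
Airport 1 is higher by 9700 − (-1560) = 11260 ft.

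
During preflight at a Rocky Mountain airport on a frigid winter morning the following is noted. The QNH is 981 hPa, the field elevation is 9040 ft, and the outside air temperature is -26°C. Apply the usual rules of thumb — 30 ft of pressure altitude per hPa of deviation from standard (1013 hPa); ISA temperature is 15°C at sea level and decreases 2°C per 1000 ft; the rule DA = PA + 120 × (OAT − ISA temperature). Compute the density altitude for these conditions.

Pressure altitude = 9040 + (1013 − 981) × 30 = 9040 + (+960) = 10000 ft.
ISA temperature at 10000 ft = 15 − 2 × (10000/1000) = -5°C.
ISA deviation = -26 − (-5) = -21°C.
Density altitude = 10000 + 120 × (-21) = 7480 ft.

7480 ft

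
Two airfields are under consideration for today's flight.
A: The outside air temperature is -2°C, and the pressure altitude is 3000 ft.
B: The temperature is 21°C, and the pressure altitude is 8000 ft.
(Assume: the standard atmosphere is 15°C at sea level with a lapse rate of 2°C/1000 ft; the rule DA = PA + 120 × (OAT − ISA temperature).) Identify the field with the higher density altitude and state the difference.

B by 8960 ft

A: ISA temp = 9°C, deviation -11°C, DA = 3000 + 120 × (-11) = 1680 ft.
B: ISA temp = -1°C, deviation +22°C, DA = 8000 + 120 × 22 = 10640 ft.
B is higher by 10640 − 1680 = 8960 ft.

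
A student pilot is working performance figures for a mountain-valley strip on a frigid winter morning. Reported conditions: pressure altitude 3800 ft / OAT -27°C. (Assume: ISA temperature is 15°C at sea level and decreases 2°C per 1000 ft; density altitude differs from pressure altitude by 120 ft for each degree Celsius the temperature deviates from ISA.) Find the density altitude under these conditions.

ISA temperature at 3800 ft = 15 − 2 × (3800/1000) = 7.4°C.
ISA deviation = -27 − 7.4 = -34.4°C.
Density altitude = 3800 + 120 × (-34.4) = 3800 + (-4128) = -328 ft.

-328 ft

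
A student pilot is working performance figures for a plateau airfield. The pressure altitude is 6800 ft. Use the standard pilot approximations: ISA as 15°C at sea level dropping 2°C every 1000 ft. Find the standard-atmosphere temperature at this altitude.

ISA temperature = 15 − 2 × (6800/1000) = 15 − 13.6 = 1.4°C.

1.4°C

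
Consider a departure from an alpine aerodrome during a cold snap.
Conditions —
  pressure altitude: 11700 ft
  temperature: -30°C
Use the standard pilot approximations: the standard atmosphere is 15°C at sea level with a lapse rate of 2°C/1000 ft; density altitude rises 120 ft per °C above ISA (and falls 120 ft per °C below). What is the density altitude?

9108 ft

ISA temperature at 11700 ft = 15 − 2 × (11700/1000) = -8.4°C.
ISA deviation = -30 − (-8.4) = -21.6°C.
Density altitude = 11700 + 120 × (-21.6) = 11700 + (-2592) = 9108 ft.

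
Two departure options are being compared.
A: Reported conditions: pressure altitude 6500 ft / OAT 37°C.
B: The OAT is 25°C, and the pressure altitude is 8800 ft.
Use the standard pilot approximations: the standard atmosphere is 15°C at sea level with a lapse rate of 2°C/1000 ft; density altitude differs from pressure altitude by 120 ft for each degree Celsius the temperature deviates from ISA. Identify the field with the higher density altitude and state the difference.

A: ISA temp = 2°C, deviation +35°C, DA = 6500 + 120 × 35 = 10700 ft.
B: ISA temp = -2.6°C, deviation +27.6°C, DA = 8800 + 120 × 27.6 = 12112 ft.
B is higher by 12112 − 10700 = 1412 ft.

B by 1412 ft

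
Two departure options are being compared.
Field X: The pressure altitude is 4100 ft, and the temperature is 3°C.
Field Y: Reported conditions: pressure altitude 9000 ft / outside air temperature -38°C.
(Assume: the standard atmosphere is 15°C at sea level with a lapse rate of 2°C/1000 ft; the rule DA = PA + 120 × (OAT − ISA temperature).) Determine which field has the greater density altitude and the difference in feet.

Field X: ISA temp = 6.8°C, deviation -3.8°C, DA = 4100 + 120 × (-3.8) = 3644 ft.
Field Y: ISA temp = -3°C, deviation -35°C, DA = 9000 + 120 × (-35) = 4800 ft.
Field Y is higher by 4800 − 3644 = 1156 ft.

Field Y by 1156 ft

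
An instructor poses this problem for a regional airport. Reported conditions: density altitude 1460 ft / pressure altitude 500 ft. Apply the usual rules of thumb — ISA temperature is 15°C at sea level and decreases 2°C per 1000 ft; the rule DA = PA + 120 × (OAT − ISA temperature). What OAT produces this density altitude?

22°C

Density altitude − pressure altitude = 1460 − 500 = +960 ft.
At 120 ft/°C that is an ISA deviation of 960/120 = +8°C.
ISA temperature at 500 ft = 15 − 2 × (500/1000) = 14°C.
OAT = ISA + deviation = 14 + (+8) = 22°C.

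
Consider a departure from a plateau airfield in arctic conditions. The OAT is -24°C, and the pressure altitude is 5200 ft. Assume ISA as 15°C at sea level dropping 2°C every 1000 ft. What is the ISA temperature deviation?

ISA-28.6°C

ISA temperature at 5200 ft = 15 − 2 × (5200/1000) = 4.6°C.
Deviation = OAT − ISA = -24 − 4.6 = -28.6°C.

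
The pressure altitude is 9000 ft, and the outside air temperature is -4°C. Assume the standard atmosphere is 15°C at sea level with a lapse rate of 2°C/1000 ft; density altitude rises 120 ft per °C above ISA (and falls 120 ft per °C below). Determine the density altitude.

8880 ft

ISA temperature at 9000 ft = 15 − 2 × (9000/1000) = -3°C.
ISA deviation = -4 − (-3) = -1°C.
Density altitude = 9000 + 120 × (-1) = 9000 + (-120) = 8880 ft.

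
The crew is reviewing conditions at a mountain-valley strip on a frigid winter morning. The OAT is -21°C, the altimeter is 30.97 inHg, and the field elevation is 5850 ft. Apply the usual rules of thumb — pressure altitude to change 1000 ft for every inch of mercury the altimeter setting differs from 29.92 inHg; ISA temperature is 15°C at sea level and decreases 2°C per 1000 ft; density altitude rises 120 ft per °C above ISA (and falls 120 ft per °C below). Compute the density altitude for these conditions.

Pressure altitude = 5850 + (29.92 − 30.97) × 1000 = 5850 + (-1050) = 4800 ft.
ISA temperature at 4800 ft = 15 − 2 × (4800/1000) = 5.4°C.
ISA deviation = -21 − 5.4 = -26.4°C.
Density altitude = 4800 + 120 × (-26.4) = 1632 ft.

1632 ft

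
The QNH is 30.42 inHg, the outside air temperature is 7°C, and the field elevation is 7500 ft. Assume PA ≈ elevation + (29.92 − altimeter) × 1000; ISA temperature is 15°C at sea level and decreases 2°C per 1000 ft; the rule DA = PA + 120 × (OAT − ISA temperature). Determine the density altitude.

7720 ft

Pressure altitude = 7500 + (29.92 − 30.42) × 1000 = 7500 + (-500) = 7000 ft.
ISA temperature at 7000 ft = 15 − 2 × (7000/1000) = 1°C.
ISA deviation = 7 − 1 = +6°C.
Density altitude = 7000 + 120 × (6) = 7720 ft.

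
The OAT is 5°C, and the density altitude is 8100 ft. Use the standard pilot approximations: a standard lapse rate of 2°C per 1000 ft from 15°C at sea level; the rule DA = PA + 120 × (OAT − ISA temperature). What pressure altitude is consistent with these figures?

DA = PA + 120 × (OAT − (15 − 2·PA/1000)) = PA + 120·OAT − 1800 + 0.24·PA = 1.24·PA + 120·OAT − 1800.
So 1.24·PA = 8100 − 120 × 5 + 1800 = 9300.
PA = 9300 / 1.24 = 7500 ft.

7500 ft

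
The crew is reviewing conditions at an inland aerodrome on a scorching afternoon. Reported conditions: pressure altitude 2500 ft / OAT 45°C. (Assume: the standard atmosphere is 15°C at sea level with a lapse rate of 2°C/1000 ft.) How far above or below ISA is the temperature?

ISA temperature at 2500 ft = 15 − 2 × (2500/1000) = 10°C.
Deviation = OAT − ISA = 45 − 10 = +35°C.

ISA+35°C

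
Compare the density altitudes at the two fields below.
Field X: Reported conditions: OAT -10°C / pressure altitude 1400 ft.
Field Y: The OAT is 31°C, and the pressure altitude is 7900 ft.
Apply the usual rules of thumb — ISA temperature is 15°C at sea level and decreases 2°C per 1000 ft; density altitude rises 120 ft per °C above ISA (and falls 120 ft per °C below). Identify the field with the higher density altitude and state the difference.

Field Y by 12980 ft

Field X: ISA temp = 12.2°C, deviation -22.2°C, DA = 1400 + 120 × (-22.2) = -1264 ft.
Field Y: ISA temp = -0.8°C, deviation +31.8°C, DA = 7900 + 120 × 31.8 = 11716 ft.
Field Y is higher by 11716 − (-1264) = 12980 ft.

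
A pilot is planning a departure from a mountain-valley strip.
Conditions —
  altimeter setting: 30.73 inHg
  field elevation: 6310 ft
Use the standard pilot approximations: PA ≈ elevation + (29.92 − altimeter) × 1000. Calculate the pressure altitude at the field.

5500 ft

Pressure correction = (29.92 − 30.73) × 1000 = -810 ft.
Pressure altitude = 6310 + (-810) = 5500 ft.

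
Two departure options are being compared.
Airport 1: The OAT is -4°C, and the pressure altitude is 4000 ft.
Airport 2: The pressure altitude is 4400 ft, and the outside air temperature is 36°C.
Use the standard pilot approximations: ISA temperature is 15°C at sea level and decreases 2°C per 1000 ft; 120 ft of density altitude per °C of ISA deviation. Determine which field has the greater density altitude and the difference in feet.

Airport 1: ISA temp = 7°C, deviation -11°C, DA = 4000 + 120 × (-11) = 2680 ft.
Airport 2: ISA temp = 6.2°C, deviation +29.8°C, DA = 4400 + 120 × 29.8 = 7976 ft.
Airport 2 is higher by 7976 − 2680 = 5296 ft.

Airport 2 by 5296 ft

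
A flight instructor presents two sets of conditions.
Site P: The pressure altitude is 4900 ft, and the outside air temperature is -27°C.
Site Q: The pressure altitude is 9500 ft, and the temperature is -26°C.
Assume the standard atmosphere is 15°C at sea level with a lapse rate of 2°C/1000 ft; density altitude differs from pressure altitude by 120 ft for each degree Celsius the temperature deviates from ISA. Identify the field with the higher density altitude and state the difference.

Site P: ISA temp = 5.2°C, deviation -32.2°C, DA = 4900 + 120 × (-32.2) = 1036 ft.
Site Q: ISA temp = -4°C, deviation -22°C, DA = 9500 + 120 × (-22) = 6860 ft.
Site Q is higher by 6860 − 1036 = 5824 ft.

Site Q by 5824 ft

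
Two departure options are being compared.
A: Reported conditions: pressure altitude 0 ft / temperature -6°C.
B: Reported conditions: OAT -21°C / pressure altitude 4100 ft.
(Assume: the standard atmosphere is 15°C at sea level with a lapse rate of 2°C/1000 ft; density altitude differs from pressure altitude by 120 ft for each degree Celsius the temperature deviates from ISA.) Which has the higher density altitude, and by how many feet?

A: ISA temp = 15°C, deviation -21°C, DA = 0 + 120 × (-21) = -2520 ft.
B: ISA temp = 6.8°C, deviation -27.8°C, DA = 4100 + 120 × (-27.8) = 764 ft.
B is higher by 764 − (-2520) = 3284 ft.

B by 3284 ft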